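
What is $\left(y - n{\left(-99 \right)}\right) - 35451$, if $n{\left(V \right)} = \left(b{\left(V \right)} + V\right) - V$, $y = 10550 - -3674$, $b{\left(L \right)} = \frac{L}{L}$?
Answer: $-21228$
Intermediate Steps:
$b{\left(L \right)} = 1$
$y = 14224$ ($y = 10550 + 3674 = 14224$)
$n{\left(V \right)} = 1$ ($n{\left(V \right)} = \left(1 + V\right) - V = 1$)
$\left(y - n{\left(-99 \right)}\right) - 35451 = \left(14224 - 1\right) - 35451 = 14223 - 35451 = -21228$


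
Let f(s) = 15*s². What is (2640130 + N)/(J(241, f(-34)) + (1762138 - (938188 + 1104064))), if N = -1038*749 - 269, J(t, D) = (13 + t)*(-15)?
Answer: -1862399/283924 ≈ -6.5595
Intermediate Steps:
J(t, D) = -195 - 15*t
N = -777731 (N = -777462 - 269 = -777731)
(2640130 + N)/(J(241, f(-34)) + (1762138 - (938188 + 1104064))) = (2640130 - 777731)/((-195 - 15*241) + (1762138 - (938188 + 1104064))) = 1862399/((-195 - 3615) + (1762138 - 1*2042252)) = 1862399/(-3810 + (1762138 - 2042252)) = 1862399/(-3810 - 280114) = 1862399/(-283924) = 1862399*(-1/283924) = -1862399/283924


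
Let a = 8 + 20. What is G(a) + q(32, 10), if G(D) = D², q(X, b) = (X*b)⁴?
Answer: 10485760784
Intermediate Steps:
q(X, b) = X⁴*b⁴
a = 28
G(a) + q(32, 10) = 28² + 32⁴*10⁴ = 784 + 1048576*10000 = 784 + 10485760000 = 10485760784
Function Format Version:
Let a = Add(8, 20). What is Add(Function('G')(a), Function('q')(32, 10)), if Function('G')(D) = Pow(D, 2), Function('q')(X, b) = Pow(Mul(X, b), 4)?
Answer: 10485760784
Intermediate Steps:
Function('q')(X, b) = Mul(Pow(X, 4), Pow(b, 4))
a = 28
Add(Function('G')(a), Function('q')(32, 10)) = Add(Pow(28, 2), Mul(Pow(32, 4), Pow(10, 4))) = Add(784, Mul(1048576, 10000)) = Add(784, 10485760000) = 10485760784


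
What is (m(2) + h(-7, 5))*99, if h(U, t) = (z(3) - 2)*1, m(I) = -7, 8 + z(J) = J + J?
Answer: -1089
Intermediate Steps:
z(J) = -8 + 2*J (z(J) = -8 + (J + J) = -8 + 2*J)
h(U, t) = -4 (h(U, t) = ((-8 + 2*3) - 2)*1 = ((-8 + 6) - 2)*1 = (-2 - 2)*1 = -4*1 = -4)
(m(2) + h(-7, 5))*99 = (-7 - 4)*99 = -11*99 = -1089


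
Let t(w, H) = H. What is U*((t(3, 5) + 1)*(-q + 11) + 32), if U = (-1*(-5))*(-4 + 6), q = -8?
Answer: 1460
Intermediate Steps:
U = 10 (U = 5*2 = 10)
U*((t(3, 5) + 1)*(-q + 11) + 32) = 10*((5 + 1)*(-1*(-8) + 11) + 32) = 10*(6*(8 + 11) + 32) = 10*(6*19 + 32) = 10*(114 + 32) = 10*146 = 1460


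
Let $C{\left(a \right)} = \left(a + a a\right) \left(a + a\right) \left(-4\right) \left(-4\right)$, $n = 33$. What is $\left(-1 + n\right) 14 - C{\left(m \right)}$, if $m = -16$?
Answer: $123328$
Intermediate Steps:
$C{\left(a \right)} = 32 a \left(a + a^{2}\right)$ ($C{\left(a \right)} = \left(a + a^{2}\right) 2 a \left(-4\right) \left(-4\right) = 2 a \left(a + a^{2}\right) \left(-4\right) \left(-4\right) = - 8 a \left(a + a^{2}\right) \left(-4\right) = 32 a \left(a + a^{2}\right)$)
$\left(-1 + n\right) 14 - C{\left(m \right)} = \left(-1 + 33\right) 14 - 32 \left(-16\right)^{2} \left(1 - 16\right) = 32 \cdot 14 - 32 \cdot 256 \left(-15\right) = 448 - -122880 = 448 + 122880 = 123328$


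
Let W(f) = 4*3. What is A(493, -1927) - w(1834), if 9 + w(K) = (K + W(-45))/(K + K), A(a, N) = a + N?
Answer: -2614373/1834 ≈ -1425.5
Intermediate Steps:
W(f) = 12
A(a, N) = N + a
w(K) = -9 + (12 + K)/(2*K) (w(K) = -9 + (K + 12)/(K + K) = -9 + (12 + K)/((2*K)) = -9 + (12 + K)*(1/(2*K)) = -9 + (12 + K)/(2*K))
A(493, -1927) - w(1834) = (-1927 + 493) - (-17/2 + 6/1834) = -1434 - (-17/2 + 6*(1/1834)) = -1434 - (-17/2 + 3/917) = -1434 - 1*(-15583/1834) = -1434 + 15583/1834 = -2614373/1834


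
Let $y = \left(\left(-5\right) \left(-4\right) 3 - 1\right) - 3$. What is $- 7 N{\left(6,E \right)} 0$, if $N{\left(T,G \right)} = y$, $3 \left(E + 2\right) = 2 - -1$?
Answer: $0$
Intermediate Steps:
$E = -1$ ($E = -2 + \frac{2 - -1}{3} = -2 + \frac{2 + 1}{3} = -2 + \frac{1}{3} \cdot 3 = -2 + 1 = -1$)
$y = 56$ ($y = \left(20 \cdot 3 - 1\right) - 3 = \left(60 - 1\right) - 3 = 59 - 3 = 56$)
$N{\left(T,G \right)} = 56$
$- 7 N{\left(6,E \right)} 0 = \left(-7\right) 56 \cdot 0 = \left(-392\right) 0 = 0$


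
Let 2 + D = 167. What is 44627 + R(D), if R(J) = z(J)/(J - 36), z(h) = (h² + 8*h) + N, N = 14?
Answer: 5785442/129 ≈ 44848.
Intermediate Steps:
D = 165 (D = -2 + 167 = 165)
z(h) = 14 + h² + 8*h (z(h) = (h² + 8*h) + 14 = 14 + h² + 8*h)
R(J) = (14 + J² + 8*J)/(-36 + J) (R(J) = (14 + J² + 8*J)/(J - 36) = (14 + J² + 8*J)/(-36 + J))
44627 + R(D) = 44627 + (14 + 165² + 8*165)/(-36 + 165) = 44627 + (14 + 27225 + 1320)/129 = 44627 + (1/129)*28559 = 44627 + 28559/129 = 5785442/129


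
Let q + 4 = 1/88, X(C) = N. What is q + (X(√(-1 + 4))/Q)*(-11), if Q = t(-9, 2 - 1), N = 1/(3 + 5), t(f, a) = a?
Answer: -59/11 ≈ -5.3636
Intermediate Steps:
N = ⅛ (N = 1/8 = ⅛ ≈ 0.12500)
X(C) = ⅛
Q = 1 (Q = 2 - 1 = 1)
q = -351/88 (q = -4 + 1/88 = -351/88 ≈ -3.9886)
q + (X(√(-1 + 4))/Q)*(-11) = -351/88 + ((⅛)/1)*(-11) = -351/88 + ((⅛)*1)*(-11) = -351/88 + (⅛)*(-11) = -351/88 - 11/8 = -59/11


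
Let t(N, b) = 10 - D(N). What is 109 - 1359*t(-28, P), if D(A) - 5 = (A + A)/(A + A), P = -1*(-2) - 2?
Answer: -5327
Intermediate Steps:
P = 0 (P = 2 - 2 = 0)
D(A) = 6 (D(A) = 5 + (A + A)/(A + A) = 5 + (2*A)/((2*A)) = 5 + (2*A)*(1/(2*A)) = 5 + 1 = 6)
t(N, b) = 4 (t(N, b) = 10 - 1*6 = 10 - 6 = 4)
109 - 1359*t(-28, P) = 109 - 1359*4 = 109 - 5436 = -5327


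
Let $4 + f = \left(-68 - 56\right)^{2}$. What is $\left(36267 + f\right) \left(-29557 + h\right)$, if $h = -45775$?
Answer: $-3890069148$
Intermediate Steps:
$f = 15372$ ($f = -4 + \left(-68 - 56\right)^{2} = -4 + \left(-124\right)^{2} = -4 + 15376 = 15372$)
$\left(36267 + f\right) \left(-29557 + h\right) = \left(36267 + 15372\right) \left(-29557 - 45775\right) = 51639 \left(-75332\right) = -3890069148$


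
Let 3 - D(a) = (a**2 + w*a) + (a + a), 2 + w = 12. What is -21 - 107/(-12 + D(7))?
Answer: -2875/142 ≈ -20.246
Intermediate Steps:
w = 10 (w = -2 + 12 = 10)
D(a) = 3 - a**2 - 12*a (D(a) = 3 - ((a**2 + 10*a) + (a + a)) = 3 - ((a**2 + 10*a) + 2*a) = 3 - (a**2 + 12*a) = 3 + (-a**2 - 12*a) = 3 - a**2 - 12*a)
-21 - 107/(-12 + D(7)) = -21 - 107/(-12 + (3 - 1*7**2 - 12*7)) = -21 - 107/(-12 + (3 - 1*49 - 84)) = -21 - 107/(-12 + (3 - 49 - 84)) = -21 - 107/(-12 - 130) = -21 - 107/(-142) = -21 - 1/142*(-107) = -21 + 107/142 = -2875/142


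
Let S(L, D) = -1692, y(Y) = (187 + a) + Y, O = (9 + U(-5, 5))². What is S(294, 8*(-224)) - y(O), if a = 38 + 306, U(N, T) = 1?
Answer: -2323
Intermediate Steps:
a = 344
O = 100 (O = (9 + 1)² = 10² = 100)
y(Y) = 531 + Y (y(Y) = (187 + 344) + Y = 531 + Y)
S(294, 8*(-224)) - y(O) = -1692 - (531 + 100) = -1692 - 1*631 = -1692 - 631 = -2323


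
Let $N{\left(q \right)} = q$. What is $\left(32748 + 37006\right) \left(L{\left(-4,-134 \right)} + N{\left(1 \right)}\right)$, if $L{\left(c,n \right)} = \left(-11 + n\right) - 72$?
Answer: $-15066864$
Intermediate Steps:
$L{\left(c,n \right)} = -83 + n$
$\left(32748 + 37006\right) \left(L{\left(-4,-134 \right)} + N{\left(1 \right)}\right) = \left(32748 + 37006\right) \left(\left(-83 - 134\right) + 1\right) = 69754 \left(-217 + 1\right) = 69754 \left(-216\right) = -15066864$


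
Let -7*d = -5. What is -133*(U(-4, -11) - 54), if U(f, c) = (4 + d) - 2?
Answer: 6821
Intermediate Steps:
d = 5/7 (d = -⅐*(-5) = 5/7 ≈ 0.71429)
U(f, c) = 19/7 (U(f, c) = (4 + 5/7) - 2 = 33/7 - 2 = 19/7)
-133*(U(-4, -11) - 54) = -133*(19/7 - 54) = -133*(-359/7) = 6821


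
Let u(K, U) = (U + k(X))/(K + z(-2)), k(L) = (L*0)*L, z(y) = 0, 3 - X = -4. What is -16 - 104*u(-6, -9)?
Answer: -172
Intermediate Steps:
X = 7 (X = 3 - 1*(-4) = 3 + 4 = 7)
k(L) = 0 (k(L) = 0*L = 0)
u(K, U) = U/K (u(K, U) = (U + 0)/(K + 0) = U/K)
-16 - 104*u(-6, -9) = -16 - (-936)/(-6) = -16 - (-936)*(-1)/6 = -16 - 104*3/2 = -16 - 156 = -172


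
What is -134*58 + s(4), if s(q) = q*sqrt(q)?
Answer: -7764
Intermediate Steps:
s(q) = q**(3/2)
-134*58 + s(4) = -134*58 + 4**(3/2) = -7772 + 8 = -7764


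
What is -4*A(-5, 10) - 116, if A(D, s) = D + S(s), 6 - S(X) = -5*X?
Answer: -320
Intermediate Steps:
S(X) = 6 + 5*X (S(X) = 6 - (-5)*X = 6 + 5*X)
A(D, s) = 6 + D + 5*s (A(D, s) = D + (6 + 5*s) = 6 + D + 5*s)
-4*A(-5, 10) - 116 = -4*(6 - 5 + 5*10) - 116 = -4*(6 - 5 + 50) - 116 = -4*51 - 116 = -204 - 116 = -320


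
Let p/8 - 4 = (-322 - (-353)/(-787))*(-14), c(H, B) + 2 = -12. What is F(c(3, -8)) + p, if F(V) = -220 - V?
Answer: 28284966/787 ≈ 35940.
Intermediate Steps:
c(H, B) = -14 (c(H, B) = -2 - 12 = -14)
p = 28447088/787 (p = 32 + 8*((-322 - (-353)/(-787))*(-14)) = 32 + 8*((-322 - (-353)*(-1)/787)*(-14)) = 32 + 8*((-322 - 1*353/787)*(-14)) = 32 + 8*((-322 - 353/787)*(-14)) = 32 + 8*(-253767/787*(-14)) = 32 + 8*(3552738/787) = 32 + 28421904/787 = 28447088/787 ≈ 36146.)
F(c(3, -8)) + p = (-220 - 1*(-14)) + 28447088/787 = (-220 + 14) + 28447088/787 = -206 + 28447088/787 = 28284966/787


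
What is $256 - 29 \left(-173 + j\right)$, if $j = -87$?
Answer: $7796$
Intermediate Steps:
$256 - 29 \left(-173 + j\right) = 256 - 29 \left(-173 - 87\right) = 256 - -7540 = 256 + 7540 = 7796$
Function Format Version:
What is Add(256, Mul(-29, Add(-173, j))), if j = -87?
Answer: 7796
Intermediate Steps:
Add(256, Mul(-29, Add(-173, j))) = Add(256, Mul(-29, Add(-173, -87))) = Add(256, Mul(-29, -260)) = Add(256, 7540) = 7796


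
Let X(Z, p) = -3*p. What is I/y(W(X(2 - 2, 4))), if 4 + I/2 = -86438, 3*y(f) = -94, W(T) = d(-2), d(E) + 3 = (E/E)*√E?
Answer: 259326/47 ≈ 5517.6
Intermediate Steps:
d(E) = -3 + √E (d(E) = -3 + (E/E)*√E = -3 + 1*√E = -3 + √E)
W(T) = -3 + I*√2 (W(T) = -3 + √(-2) = -3 + I*√2)
y(f) = -94/3 (y(f) = (⅓)*(-94) = -94/3)
I = -172884 (I = -8 + 2*(-86438) = -8 - 172876 = -172884)
I/y(W(X(2 - 2, 4))) = -172884/(-94/3) = -172884*(-3/94) = 259326/47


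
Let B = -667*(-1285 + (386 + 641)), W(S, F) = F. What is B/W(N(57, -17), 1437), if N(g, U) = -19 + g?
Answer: 57362/479 ≈ 119.75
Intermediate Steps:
B = 172086 (B = -667*(-1285 + 1027) = -667*(-258) = 172086)
B/W(N(57, -17), 1437) = 172086/1437 = 172086*(1/1437) = 57362/479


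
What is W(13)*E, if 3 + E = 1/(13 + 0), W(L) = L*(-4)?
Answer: 152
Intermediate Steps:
W(L) = -4*L
E = -38/13 (E = -3 + 1/(13 + 0) = -3 + 1/13 = -38/13 ≈ -2.9231)
W(13)*E = -4*13*(-38/13) = -52*(-38/13) = 152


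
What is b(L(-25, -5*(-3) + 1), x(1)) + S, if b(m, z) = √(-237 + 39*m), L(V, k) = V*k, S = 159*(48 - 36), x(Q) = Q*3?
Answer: 1908 + I*√15837 ≈ 1908.0 + 125.85*I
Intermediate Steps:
x(Q) = 3*Q
S = 1908 (S = 159*12 = 1908)
b(L(-25, -5*(-3) + 1), x(1)) + S = √(-237 + 39*(-25*(-5*(-3) + 1))) + 1908 = √(-237 + 39*(-25*(15 + 1))) + 1908 = √(-237 + 39*(-25*16)) + 1908 = √(-237 + 39*(-400)) + 1908 = √(-237 - 15600) + 1908 = √(-15837) + 1908 = I*√15837 + 1908 = 1908 + I*√15837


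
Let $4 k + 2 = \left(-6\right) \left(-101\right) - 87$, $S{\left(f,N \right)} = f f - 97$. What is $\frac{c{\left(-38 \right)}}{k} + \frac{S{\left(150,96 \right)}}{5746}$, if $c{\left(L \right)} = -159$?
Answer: $\frac{7927895}{2970682} \approx 2.6687$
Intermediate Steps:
$S{\left(f,N \right)} = -97 + f^{2}$ ($S{\left(f,N \right)} = f^{2} - 97 = -97 + f^{2}$)
$k = \frac{517}{4}$ ($k = - \frac{1}{2} + \frac{\left(-6\right) \left(-101\right) - 87}{4} = - \frac{1}{2} + \frac{606 - 87}{4} = - \frac{1}{2} + \frac{1}{4} \cdot 519 = - \frac{1}{2} + \frac{519}{4} = \frac{517}{4} \approx 129.25$)
$\frac{c{\left(-38 \right)}}{k} + \frac{S{\left(150,96 \right)}}{5746} = - \frac{159}{\frac{517}{4}} + \frac{-97 + 150^{2}}{5746} = \left(-159\right) \frac{4}{517} + \left(-97 + 22500\right) \frac{1}{5746} = - \frac{636}{517} + 22403 \cdot \frac{1}{5746} = - \frac{636}{517} + \frac{22403}{5746} = \frac{7927895}{2970682}$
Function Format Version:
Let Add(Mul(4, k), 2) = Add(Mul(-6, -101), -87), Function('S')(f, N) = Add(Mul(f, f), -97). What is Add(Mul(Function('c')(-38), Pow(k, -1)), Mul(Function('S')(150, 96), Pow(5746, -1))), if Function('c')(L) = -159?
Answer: Rational(7927895, 2970682) ≈ 2.6687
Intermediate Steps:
Function('S')(f, N) = Add(-97, Pow(f, 2)) (Function('S')(f, N) = Add(Pow(f, 2), -97) = Add(-97, Pow(f, 2)))
k = Rational(517, 4) (k = Add(Rational(-1, 2), Mul(Rational(1, 4), Add(Mul(-6, -101), -87))) = Add(Rational(-1, 2), Mul(Rational(1, 4), Add(606, -87))) = Add(Rational(-1, 2), Mul(Rational(1, 4), 519)) = Add(Rational(-1, 2), Rational(519, 4)) = Rational(517, 4) ≈ 129.25)
Add(Mul(Function('c')(-38), Pow(k, -1)), Mul(Function('S')(150, 96), Pow(5746, -1))) = Add(Mul(-159, Pow(Rational(517, 4), -1)), Mul(Add(-97, Pow(150, 2)), Pow(5746, -1))) = Add(Mul(-159, Rational(4, 517)), Mul(Add(-97, 22500), Rational(1, 5746))) = Add(Rational(-636, 517), Mul(22403, Rational(1, 5746))) = Add(Rational(-636, 517), Rational(22403, 5746)) = Rational(7927895, 2970682)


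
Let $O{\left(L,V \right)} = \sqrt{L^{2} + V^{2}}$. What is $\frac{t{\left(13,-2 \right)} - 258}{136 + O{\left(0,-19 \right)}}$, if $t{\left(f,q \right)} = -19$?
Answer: $- \frac{277}{155} \approx -1.7871$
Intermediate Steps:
$\frac{t{\left(13,-2 \right)} - 258}{136 + O{\left(0,-19 \right)}} = \frac{-19 - 258}{136 + \sqrt{0^{2} + \left(-19\right)^{2}}} = - \frac{277}{136 + \sqrt{0 + 361}} = - \frac{277}{136 + \sqrt{361}} = - \frac{277}{136 + 19} = - \frac{277}{155}$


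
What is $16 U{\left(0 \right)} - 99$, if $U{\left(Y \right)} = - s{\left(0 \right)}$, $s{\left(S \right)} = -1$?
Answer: $-83$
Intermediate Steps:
$U{\left(Y \right)} = 1$ ($U{\left(Y \right)} = \left(-1\right) \left(-1\right) = 1$)
$16 U{\left(0 \right)} - 99 = 16 \cdot 1 - 99 = 16 - 99 = -83$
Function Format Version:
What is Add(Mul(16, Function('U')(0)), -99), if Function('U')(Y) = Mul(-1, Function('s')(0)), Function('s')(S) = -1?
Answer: -83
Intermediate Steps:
Function('U')(Y) = 1 (Function('U')(Y) = Mul(-1, -1) = 1)
Add(Mul(16, Function('U')(0)), -99) = Add(Mul(16, 1), -99) = Add(16, -99) = -83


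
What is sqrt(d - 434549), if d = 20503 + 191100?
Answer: I*sqrt(222946) ≈ 472.17*I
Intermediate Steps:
d = 211603
sqrt(d - 434549) = sqrt(211603 - 434549) = sqrt(-222946) = I*sqrt(222946)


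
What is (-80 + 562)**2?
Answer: 232324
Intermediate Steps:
(-80 + 562)**2 = 482**2 = 232324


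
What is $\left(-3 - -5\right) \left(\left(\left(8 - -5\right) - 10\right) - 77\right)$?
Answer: $-148$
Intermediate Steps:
$\left(-3 - -5\right) \left(\left(\left(8 - -5\right) - 10\right) - 77\right) = \left(-3 + 5\right) \left(\left(\left(8 + 5\right) - 10\right) - 77\right) = 2 \left(\left(13 - 10\right) - 77\right) = 2 \left(3 - 77\right) = 2 \left(-74\right) = -148$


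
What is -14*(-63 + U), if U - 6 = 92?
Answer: -490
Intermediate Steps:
U = 98 (U = 6 + 92 = 98)
-14*(-63 + U) = -14*(-63 + 98) = -14*35 = -490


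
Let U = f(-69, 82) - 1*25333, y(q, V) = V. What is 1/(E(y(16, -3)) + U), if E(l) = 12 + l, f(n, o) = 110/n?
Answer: -69/1747466 ≈ -3.9486e-5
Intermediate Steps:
U = -1748087/69 (U = 110/(-69) - 1*25333 = 110*(-1/69) - 25333 = -110/69 - 25333 = -1748087/69 ≈ -25335.)
1/(E(y(16, -3)) + U) = 1/((12 - 3) - 1748087/69) = 1/(9 - 1748087/69) = 1/(-1747466/69) = -69/1747466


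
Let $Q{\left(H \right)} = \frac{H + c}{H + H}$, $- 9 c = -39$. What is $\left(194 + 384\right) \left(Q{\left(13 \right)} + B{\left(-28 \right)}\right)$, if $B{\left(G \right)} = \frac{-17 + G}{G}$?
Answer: $\frac{55199}{42} \approx 1314.3$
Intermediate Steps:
$c = \frac{13}{3}$ ($c = \left(- \frac{1}{9}\right) \left(-39\right) = \frac{13}{3} \approx 4.3333$)
$Q{\left(H \right)} = \frac{\frac{13}{3} + H}{2 H}$ ($Q{\left(H \right)} = \frac{H + \frac{13}{3}}{H + H} = \frac{\frac{13}{3} + H}{2 H}$)
$B{\left(G \right)} = \frac{-17 + G}{G}$
$\left(194 + 384\right) \left(Q{\left(13 \right)} + B{\left(-28 \right)}\right) = \left(194 + 384\right) \left(\frac{13 + 3 \cdot 13}{6 \cdot 13} + \frac{-17 - 28}{-28}\right) = 578 \left(\frac{1}{6} \cdot \frac{1}{13} \left(13 + 39\right) - - \frac{45}{28}\right) = 578 \left(\frac{1}{6} \cdot \frac{1}{13} \cdot 52 + \frac{45}{28}\right) = 578 \left(\frac{2}{3} + \frac{45}{28}\right) = 578 \cdot \frac{191}{84} = \frac{55199}{42}$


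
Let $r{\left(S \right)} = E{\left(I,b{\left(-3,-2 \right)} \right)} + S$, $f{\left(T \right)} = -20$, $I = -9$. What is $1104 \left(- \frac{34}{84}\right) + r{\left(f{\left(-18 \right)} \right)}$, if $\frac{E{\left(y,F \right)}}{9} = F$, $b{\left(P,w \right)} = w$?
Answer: $- \frac{3394}{7} \approx -484.86$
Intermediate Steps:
$E{\left(y,F \right)} = 9 F$
$r{\left(S \right)} = -18 + S$ ($r{\left(S \right)} = 9 \left(-2\right) + S = -18 + S$)
$1104 \left(- \frac{34}{84}\right) + r{\left(f{\left(-18 \right)} \right)} = 1104 \left(- \frac{34}{84}\right) - 38 = 1104 \left(\left(-34\right) \frac{1}{84}\right) - 38 = 1104 \left(- \frac{17}{42}\right) - 38 = - \frac{3128}{7} - 38 = - \frac{3394}{7}$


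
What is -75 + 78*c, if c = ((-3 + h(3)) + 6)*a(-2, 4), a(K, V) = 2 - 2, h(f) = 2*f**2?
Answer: -75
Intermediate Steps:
a(K, V) = 0
c = 0 (c = ((-3 + 2*3**2) + 6)*0 = ((-3 + 2*9) + 6)*0 = ((-3 + 18) + 6)*0 = (15 + 6)*0 = 21*0 = 0)
-75 + 78*c = -75 + 78*0 = -75 + 0 = -75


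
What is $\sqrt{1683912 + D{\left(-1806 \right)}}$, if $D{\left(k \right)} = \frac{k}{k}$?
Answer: $\sqrt{1683913} \approx 1297.7$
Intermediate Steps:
$D{\left(k \right)} = 1$
$\sqrt{1683912 + D{\left(-1806 \right)}} = \sqrt{1683912 + 1} = \sqrt{1683913}$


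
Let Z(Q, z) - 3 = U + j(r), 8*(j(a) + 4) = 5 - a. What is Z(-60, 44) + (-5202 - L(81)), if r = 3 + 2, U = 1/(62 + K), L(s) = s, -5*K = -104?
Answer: -2187571/414 ≈ -5284.0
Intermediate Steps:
K = 104/5 (K = -⅕*(-104) = 104/5 ≈ 20.800)
U = 5/414 (U = 1/(62 + 104/5) = 1/(414/5) = 5/414 ≈ 0.012077)
r = 5
j(a) = -27/8 - a/8 (j(a) = -4 + (5 - a)/8 = -4 + (5/8 - a/8) = -27/8 - a/8)
Z(Q, z) = -409/414 (Z(Q, z) = 3 + (5/414 + (-27/8 - ⅛*5)) = 3 + (5/414 + (-27/8 - 5/8)) = 3 + (5/414 - 4) = 3 - 1651/414 = -409/414)
Z(-60, 44) + (-5202 - L(81)) = -409/414 + (-5202 - 1*81) = -409/414 + (-5202 - 81) = -409/414 - 5283 = -2187571/414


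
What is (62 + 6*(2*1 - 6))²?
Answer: 1444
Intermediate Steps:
(62 + 6*(2*1 - 6))² = (62 + 6*(2 - 6))² = (62 + 6*(-4))² = (62 - 24)² = 38² = 1444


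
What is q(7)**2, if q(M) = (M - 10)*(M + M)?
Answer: 1764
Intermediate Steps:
q(M) = 2*M*(-10 + M) (q(M) = (-10 + M)*(2*M) = 2*M*(-10 + M))
q(7)**2 = (2*7*(-10 + 7))**2 = (2*7*(-3))**2 = (-42)**2 = 1764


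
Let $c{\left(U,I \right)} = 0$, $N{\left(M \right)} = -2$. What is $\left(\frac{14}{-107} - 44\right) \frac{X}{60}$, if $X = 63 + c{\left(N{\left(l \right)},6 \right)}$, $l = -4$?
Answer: $- \frac{49581}{1070} \approx -46.337$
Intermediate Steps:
$X = 63$ ($X = 63 + 0 = 63$)
$\left(\frac{14}{-107} - 44\right) \frac{X}{60} = \left(\frac{14}{-107} - 44\right) \frac{63}{60} = \left(14 \left(- \frac{1}{107}\right) - 44\right) 63 \cdot \frac{1}{60} = \left(- \frac{14}{107} - 44\right) \frac{21}{20} = \left(- \frac{4722}{107}\right) \frac{21}{20} = - \frac{49581}{1070}$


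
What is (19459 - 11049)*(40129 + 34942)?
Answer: 631347110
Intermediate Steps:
(19459 - 11049)*(40129 + 34942) = 8410*75071 = 631347110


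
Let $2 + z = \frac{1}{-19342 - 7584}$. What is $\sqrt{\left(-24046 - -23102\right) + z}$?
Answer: $\frac{i \sqrt{685858991222}}{26926} \approx 30.757 i$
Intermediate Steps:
$z = - \frac{53853}{26926}$ ($z = -2 + \frac{1}{-19342 - 7584} = -2 + \frac{1}{-26926} = -2 - \frac{1}{26926} = - \frac{53853}{26926} \approx -2.0$)
$\sqrt{\left(-24046 - -23102\right) + z} = \sqrt{\left(-24046 - -23102\right) - \frac{53853}{26926}} = \sqrt{\left(-24046 + 23102\right) - \frac{53853}{26926}} = \sqrt{-944 - \frac{53853}{26926}} = \sqrt{- \frac{25471997}{26926}} = \frac{i \sqrt{685858991222}}{26926}$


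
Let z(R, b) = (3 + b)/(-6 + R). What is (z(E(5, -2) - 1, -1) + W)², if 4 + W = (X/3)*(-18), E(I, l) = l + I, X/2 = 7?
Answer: 31329/4 ≈ 7832.3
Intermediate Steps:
X = 14 (X = 2*7 = 14)
E(I, l) = I + l
z(R, b) = (3 + b)/(-6 + R)
W = -88 (W = -4 + (14/3)*(-18) = -4 - 84 = -88)
(z(E(5, -2) - 1, -1) + W)² = ((3 - 1)/(-6 + ((5 - 2) - 1)) - 88)² = (2/(-6 + (3 - 1)) - 88)² = (2/(-6 + 2) - 88)² = (2/(-4) - 88)² = (-¼*2 - 88)² = (-½ - 88)² = (-177/2)² = 31329/4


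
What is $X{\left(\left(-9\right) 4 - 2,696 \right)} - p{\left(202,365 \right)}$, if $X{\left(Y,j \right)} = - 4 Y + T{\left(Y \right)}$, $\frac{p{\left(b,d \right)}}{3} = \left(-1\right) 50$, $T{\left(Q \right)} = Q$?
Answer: $264$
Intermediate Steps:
$p{\left(b,d \right)} = -150$ ($p{\left(b,d \right)} = 3 \left(\left(-1\right) 50\right) = 3 \left(-50\right) = -150$)
$X{\left(Y,j \right)} = - 3 Y$ ($X{\left(Y,j \right)} = - 4 Y + Y = - 3 Y$)
$X{\left(\left(-9\right) 4 - 2,696 \right)} - p{\left(202,365 \right)} = - 3 \left(\left(-9\right) 4 - 2\right) - -150 = - 3 \left(-36 - 2\right) + 150 = \left(-3\right) \left(-38\right) + 150 = 114 + 150 = 264$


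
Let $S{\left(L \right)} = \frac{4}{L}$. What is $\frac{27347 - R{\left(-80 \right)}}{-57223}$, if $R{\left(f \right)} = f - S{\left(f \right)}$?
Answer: $- \frac{548539}{1144460} \approx -0.4793$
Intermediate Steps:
$R{\left(f \right)} = f - \frac{4}{f}$
$\frac{27347 - R{\left(-80 \right)}}{-57223} = \frac{27347 - \left(-80 - \frac{4}{-80}\right)}{-57223} = \left(27347 - \left(-80 - - \frac{1}{20}\right)\right) \left(- \frac{1}{57223}\right) = \left(27347 - \left(-80 + \frac{1}{20}\right)\right) \left(- \frac{1}{57223}\right) = \left(27347 - - \frac{1599}{20}\right) \left(- \frac{1}{57223}\right) = \left(27347 + \frac{1599}{20}\right) \left(- \frac{1}{57223}\right) = \frac{548539}{20} \left(- \frac{1}{57223}\right) = - \frac{548539}{1144460}$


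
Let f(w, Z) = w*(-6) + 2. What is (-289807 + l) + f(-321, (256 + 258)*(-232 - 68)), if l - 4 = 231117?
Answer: -56758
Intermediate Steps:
l = 231121 (l = 4 + 231117 = 231121)
f(w, Z) = 2 - 6*w (f(w, Z) = -6*w + 2 = 2 - 6*w)
(-289807 + l) + f(-321, (256 + 258)*(-232 - 68)) = (-289807 + 231121) + (2 - 6*(-321)) = -58686 + (2 + 1926) = -58686 + 1928 = -56758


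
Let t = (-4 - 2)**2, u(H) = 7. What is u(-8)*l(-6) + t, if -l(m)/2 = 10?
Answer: -104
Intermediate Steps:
l(m) = -20 (l(m) = -2*10 = -20)
t = 36 (t = (-6)**2 = 36)
u(-8)*l(-6) + t = 7*(-20) + 36 = -140 + 36 = -104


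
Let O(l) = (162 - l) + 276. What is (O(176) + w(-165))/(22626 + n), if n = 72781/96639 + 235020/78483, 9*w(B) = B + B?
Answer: 569681622068/57211914283255 ≈ 0.0099574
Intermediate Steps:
w(B) = 2*B/9 (w(B) = (B + B)/9 = (2*B)/9 = 2*B/9)
O(l) = 438 - l
n = 9474723001/2528172879 (n = 72781*(1/96639) + 235020*(1/78483) = 72781/96639 + 78340/26161 = 9474723001/2528172879 ≈ 3.7477)
(O(176) + w(-165))/(22626 + n) = ((438 - 1*176) + (2/9)*(-165))/(22626 + 9474723001/2528172879) = ((438 - 176) - 110/3)/(57211914283255/2528172879) = (262 - 110/3)*(2528172879/57211914283255) = (676/3)*(2528172879/57211914283255) = 569681622068/57211914283255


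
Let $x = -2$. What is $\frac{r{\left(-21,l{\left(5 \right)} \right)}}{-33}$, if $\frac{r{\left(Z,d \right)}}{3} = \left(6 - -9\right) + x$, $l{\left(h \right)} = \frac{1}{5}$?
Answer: $- \frac{13}{11} \approx -1.1818$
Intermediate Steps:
$l{\left(h \right)} = \frac{1}{5}$
$r{\left(Z,d \right)} = 39$ ($r{\left(Z,d \right)} = 3 \left(\left(6 - -9\right) - 2\right) = 3 \left(\left(6 + 9\right) - 2\right) = 3 \left(15 - 2\right) = 3 \cdot 13 = 39$)
$\frac{r{\left(-21,l{\left(5 \right)} \right)}}{-33} = \frac{39}{-33} = 39 \left(- \frac{1}{33}\right) = - \frac{13}{11}$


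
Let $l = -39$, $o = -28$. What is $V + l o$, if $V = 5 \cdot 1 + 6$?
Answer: $1103$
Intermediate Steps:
$V = 11$ ($V = 5 + 6 = 11$)
$V + l o = 11 - -1092 = 11 + 1092 = 1103$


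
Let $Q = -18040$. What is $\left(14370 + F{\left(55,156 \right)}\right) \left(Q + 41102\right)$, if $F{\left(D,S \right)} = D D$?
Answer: $401163490$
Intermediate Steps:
$F{\left(D,S \right)} = D^{2}$
$\left(14370 + F{\left(55,156 \right)}\right) \left(Q + 41102\right) = \left(14370 + 55^{2}\right) \left(-18040 + 41102\right) = \left(14370 + 3025\right) 23062 = 17395 \cdot 23062 = 401163490$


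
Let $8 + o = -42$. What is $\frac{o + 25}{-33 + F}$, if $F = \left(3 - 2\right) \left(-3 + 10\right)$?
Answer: $\frac{25}{26} \approx 0.96154$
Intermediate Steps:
$o = -50$ ($o = -8 - 42 = -50$)
$F = 7$ ($F = 1 \cdot 7 = 7$)
$\frac{o + 25}{-33 + F} = \frac{-50 + 25}{-33 + 7} = - \frac{25}{-26} = \left(-25\right) \left(- \frac{1}{26}\right) = \frac{25}{26}$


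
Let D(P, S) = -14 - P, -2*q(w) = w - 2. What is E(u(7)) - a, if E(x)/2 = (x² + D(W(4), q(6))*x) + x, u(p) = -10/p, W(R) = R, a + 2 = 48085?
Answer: -2353487/49 ≈ -48030.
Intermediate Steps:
a = 48083 (a = -2 + 48085 = 48083)
q(w) = 1 - w/2 (q(w) = -(w - 2)/2 = -(-2 + w)/2 = 1 - w/2)
E(x) = -34*x + 2*x² (E(x) = 2*((x² + (-14 - 1*4)*x) + x) = 2*((x² + (-14 - 4)*x) + x) = 2*((x² - 18*x) + x) = 2*(x² - 17*x) = -34*x + 2*x²)
E(u(7)) - a = 2*(-10/7)*(-17 - 10/7) - 1*48083 = 2*(-10*⅐)*(-17 - 10*⅐) - 48083 = 2*(-10/7)*(-17 - 10/7) - 48083 = 2*(-10/7)*(-129/7) - 48083 = 2580/49 - 48083 = -2353487/49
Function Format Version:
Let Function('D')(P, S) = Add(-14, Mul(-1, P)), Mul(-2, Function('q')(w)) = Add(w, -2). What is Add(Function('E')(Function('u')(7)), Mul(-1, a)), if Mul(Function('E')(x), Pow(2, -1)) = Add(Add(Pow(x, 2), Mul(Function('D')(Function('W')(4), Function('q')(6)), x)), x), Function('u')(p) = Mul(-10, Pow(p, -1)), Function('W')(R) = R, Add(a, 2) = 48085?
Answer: Rational(-2353487, 49) ≈ -48030.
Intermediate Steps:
a = 48083 (a = Add(-2, 48085) = 48083)
Function('q')(w) = Add(1, Mul(Rational(-1, 2), w)) (Function('q')(w) = Mul(Rational(-1, 2), Add(w, -2)) = Mul(Rational(-1, 2), Add(-2, w)) = Add(1, Mul(Rational(-1, 2), w)))
Function('E')(x) = Add(Mul(-34, x), Mul(2, Pow(x, 2))) (Function('E')(x) = Mul(2, Add(Add(Pow(x, 2), Mul(Add(-14, Mul(-1, 4)), x)), x)) = Mul(2, Add(Add(Pow(x, 2), Mul(Add(-14, -4), x)), x)) = Mul(2, Add(Add(Pow(x, 2), Mul(-18, x)), x)) = Mul(2, Add(Pow(x, 2), Mul(-17, x))) = Add(Mul(-34, x), Mul(2, Pow(x, 2))))
Add(Function('E')(Function('u')(7)), Mul(-1, a)) = Add(Mul(2, Mul(-10, Pow(7, -1)), Add(-17, Mul(-10, Pow(7, -1)))), Mul(-1, 48083)) = Add(Mul(2, Mul(-10, Rational(1, 7)), Add(-17, Mul(-10, Rational(1, 7)))), -48083) = Add(Mul(2, Rational(-10, 7), Add(-17, Rational(-10, 7))), -48083) = Add(Mul(2, Rational(-10, 7), Rational(-129, 7)), -48083) = Add(Rational(2580, 49), -48083) = Rational(-2353487, 49)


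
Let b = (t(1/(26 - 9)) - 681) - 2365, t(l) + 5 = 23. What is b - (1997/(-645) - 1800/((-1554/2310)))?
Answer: -136044331/23865 ≈ -5700.6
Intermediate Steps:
t(l) = 18 (t(l) = -5 + 23 = 18)
b = -3028 (b = (18 - 681) - 2365 = -663 - 2365 = -3028)
b - (1997/(-645) - 1800/((-1554/2310))) = -3028 - (1997/(-645) - 1800/((-1554/2310))) = -3028 - (1997*(-1/645) - 1800/((-1554*1/2310))) = -3028 - (-1997/645 - 1800/(-37/55)) = -3028 - (-1997/645 - 1800*(-55/37)) = -3028 - (-1997/645 + 99000/37) = -3028 - 1*63781111/23865 = -3028 - 63781111/23865 = -136044331/23865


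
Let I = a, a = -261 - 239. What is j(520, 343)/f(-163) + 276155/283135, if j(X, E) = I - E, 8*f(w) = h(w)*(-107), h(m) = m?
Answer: 581391383/987631507 ≈ 0.58867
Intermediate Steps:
a = -500
I = -500
f(w) = -107*w/8 (f(w) = (w*(-107))/8 = (-107*w)/8 = -107*w/8)
j(X, E) = -500 - E
j(520, 343)/f(-163) + 276155/283135 = (-500 - 1*343)/((-107/8*(-163))) + 276155/283135 = (-500 - 343)/(17441/8) + 276155*(1/283135) = -843*8/17441 + 55231/56627 = -6744/17441 + 55231/56627 = 581391383/987631507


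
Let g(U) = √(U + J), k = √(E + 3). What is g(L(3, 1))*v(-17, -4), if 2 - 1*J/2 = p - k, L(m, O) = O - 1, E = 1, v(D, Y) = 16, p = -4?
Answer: 64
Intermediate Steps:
L(m, O) = -1 + O
k = 2 (k = √(1 + 3) = √4 = 2)
J = 16 (J = 4 - 2*(-4 - 1*2) = 4 - 2*(-4 - 2) = 4 - 2*(-6) = 4 + 12 = 16)
g(U) = √(16 + U) (g(U) = √(U + 16) = √(16 + U))
g(L(3, 1))*v(-17, -4) = √(16 + (-1 + 1))*16 = √(16 + 0)*16 = √16*16 = 4*16 = 64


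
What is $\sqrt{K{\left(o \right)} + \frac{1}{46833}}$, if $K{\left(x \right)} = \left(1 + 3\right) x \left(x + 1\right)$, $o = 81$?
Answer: $\frac{\sqrt{58272388537785}}{46833} \approx 163.0$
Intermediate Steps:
$K{\left(x \right)} = 4 x \left(1 + x\right)$
$\sqrt{K{\left(o \right)} + \frac{1}{46833}} = \sqrt{4 \cdot 81 \left(1 + 81\right) + \frac{1}{46833}} = \sqrt{4 \cdot 81 \cdot 82 + \frac{1}{46833}} = \sqrt{26568 + \frac{1}{46833}} = \sqrt{\frac{1244259145}{46833}} = \frac{\sqrt{58272388537785}}{46833}$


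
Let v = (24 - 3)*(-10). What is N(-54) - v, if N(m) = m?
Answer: 156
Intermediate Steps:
v = -210 (v = 21*(-10) = -210)
N(-54) - v = -54 - 1*(-210) = -54 + 210 = 156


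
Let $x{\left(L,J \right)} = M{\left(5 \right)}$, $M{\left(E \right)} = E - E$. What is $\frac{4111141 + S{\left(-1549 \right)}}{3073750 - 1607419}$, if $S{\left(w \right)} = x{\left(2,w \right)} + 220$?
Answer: $\frac{4111361}{1466331} \approx 2.8038$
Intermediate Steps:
$M{\left(E \right)} = 0$
$x{\left(L,J \right)} = 0$
$S{\left(w \right)} = 220$ ($S{\left(w \right)} = 0 + 220 = 220$)
$\frac{4111141 + S{\left(-1549 \right)}}{3073750 - 1607419} = \frac{4111141 + 220}{3073750 - 1607419} = \frac{4111361}{1466331}$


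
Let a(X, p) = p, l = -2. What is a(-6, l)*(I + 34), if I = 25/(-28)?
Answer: -927/14 ≈ -66.214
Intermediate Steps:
I = -25/28 (I = 25*(-1/28) = -25/28 ≈ -0.89286)
a(-6, l)*(I + 34) = -2*(-25/28 + 34) = -2*927/28 = -927/14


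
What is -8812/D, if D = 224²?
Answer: -2203/12544 ≈ -0.17562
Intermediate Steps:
D = 50176
-8812/D = -8812/50176 = -8812*1/50176 = -2203/12544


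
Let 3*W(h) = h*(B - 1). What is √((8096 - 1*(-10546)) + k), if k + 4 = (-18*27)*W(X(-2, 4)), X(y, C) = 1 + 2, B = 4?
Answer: 2*√4295 ≈ 131.07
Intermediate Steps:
X(y, C) = 3
W(h) = h (W(h) = (h*(4 - 1))/3 = (h*3)/3 = (3*h)/3 = h)
k = -1462 (k = -4 - 18*27*3 = -4 - 486*3 = -4 - 1458 = -1462)
√((8096 - 1*(-10546)) + k) = √((8096 - 1*(-10546)) - 1462) = √((8096 + 10546) - 1462) = √(18642 - 1462) = √17180 = 2*√4295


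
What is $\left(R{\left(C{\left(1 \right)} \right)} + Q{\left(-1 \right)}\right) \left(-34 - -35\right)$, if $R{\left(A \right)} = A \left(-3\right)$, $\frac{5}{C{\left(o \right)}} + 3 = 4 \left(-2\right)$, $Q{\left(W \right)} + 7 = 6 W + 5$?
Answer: $- \frac{73}{11} \approx -6.6364$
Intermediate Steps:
$Q{\left(W \right)} = -2 + 6 W$ ($Q{\left(W \right)} = -7 + \left(6 W + 5\right) = -7 + \left(5 + 6 W\right) = -2 + 6 W$)
$C{\left(o \right)} = - \frac{5}{11}$ ($C{\left(o \right)} = \frac{5}{-3 + 4 \left(-2\right)} = \frac{5}{-3 - 8} = \frac{5}{-11} = 5 \left(- \frac{1}{11}\right) = - \frac{5}{11}$)
$R{\left(A \right)} = - 3 A$
$\left(R{\left(C{\left(1 \right)} \right)} + Q{\left(-1 \right)}\right) \left(-34 - -35\right) = \left(\left(-3\right) \left(- \frac{5}{11}\right) + \left(-2 + 6 \left(-1\right)\right)\right) \left(-34 - -35\right) = \left(\frac{15}{11} - 8\right) \left(-34 + 35\right) = \left(\frac{15}{11} - 8\right) 1 = \left(- \frac{73}{11}\right) 1 = - \frac{73}{11}$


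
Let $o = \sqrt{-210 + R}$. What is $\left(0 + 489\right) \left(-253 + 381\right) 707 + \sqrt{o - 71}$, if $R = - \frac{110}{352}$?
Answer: $44252544 + \frac{\sqrt{-284 + i \sqrt{3365}}}{2} \approx 4.4253 \cdot 10^{7} + 8.4695 i$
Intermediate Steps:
$R = - \frac{5}{16}$ ($R = \left(-110\right) \frac{1}{352} = - \frac{5}{16} \approx -0.3125$)
$o = \frac{i \sqrt{3365}}{4}$ ($o = \sqrt{-210 - \frac{5}{16}} = \sqrt{- \frac{3365}{16}} = \frac{i \sqrt{3365}}{4} \approx 14.502 i$)
$\left(0 + 489\right) \left(-253 + 381\right) 707 + \sqrt{o - 71} = \left(0 + 489\right) \left(-253 + 381\right) 707 + \sqrt{\frac{i \sqrt{3365}}{4} - 71} = 489 \cdot 128 \cdot 707 + \sqrt{-71 + \frac{i \sqrt{3365}}{4}} = 62592 \cdot 707 + \sqrt{-71 + \frac{i \sqrt{3365}}{4}} = 44252544 + \sqrt{-71 + \frac{i \sqrt{3365}}{4}}$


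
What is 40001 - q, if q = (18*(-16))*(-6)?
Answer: 38273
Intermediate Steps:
q = 1728 (q = -288*(-6) = 1728)
40001 - q = 40001 - 1*1728 = 40001 - 1728 = 38273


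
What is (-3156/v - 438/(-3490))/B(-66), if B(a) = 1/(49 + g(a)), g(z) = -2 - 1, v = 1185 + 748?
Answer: -233859078/3373085 ≈ -69.331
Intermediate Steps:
v = 1933
g(z) = -3
B(a) = 1/46 (B(a) = 1/(49 - 3) = 1/46)
(-3156/v - 438/(-3490))/B(-66) = (-3156/1933 - 438/(-3490))/(1/46) = (-3156*1/1933 - 438*(-1/3490))*46 = (-3156/1933 + 219/1745)*46 = -5083893/3373085*46 = -233859078/3373085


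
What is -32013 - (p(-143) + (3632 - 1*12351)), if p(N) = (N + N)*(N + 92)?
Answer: -37880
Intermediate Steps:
p(N) = 2*N*(92 + N) (p(N) = (2*N)*(92 + N) = 2*N*(92 + N))
-32013 - (p(-143) + (3632 - 1*12351)) = -32013 - (2*(-143)*(92 - 143) + (3632 - 1*12351)) = -32013 - (2*(-143)*(-51) + (3632 - 12351)) = -32013 - (14586 - 8719) = -32013 - 1*5867 = -32013 - 5867 = -37880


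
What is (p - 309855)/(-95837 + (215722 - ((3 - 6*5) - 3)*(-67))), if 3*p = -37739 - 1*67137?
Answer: -1034441/353625 ≈ -2.9252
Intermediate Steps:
p = -104876/3 (p = (-37739 - 1*67137)/3 = (-37739 - 67137)/3 = (⅓)*(-104876) = -104876/3 ≈ -34959.)
(p - 309855)/(-95837 + (215722 - ((3 - 6*5) - 3)*(-67))) = (-104876/3 - 309855)/(-95837 + (215722 - ((3 - 6*5) - 3)*(-67))) = -1034441/(3*(-95837 + (215722 - ((3 - 30) - 3)*(-67)))) = -1034441/(3*(-95837 + (215722 - (-27 - 3)*(-67)))) = -1034441/(3*(-95837 + (215722 - (-30)*(-67)))) = -1034441/(3*(-95837 + (215722 - 1*2010))) = -1034441/(3*(-95837 + (215722 - 2010))) = -1034441/(3*(-95837 + 213712)) = -1034441/3/117875 = -1034441/3*1/117875 = -1034441/353625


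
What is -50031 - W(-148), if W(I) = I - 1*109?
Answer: -49774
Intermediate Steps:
W(I) = -109 + I (W(I) = I - 109 = -109 + I)
-50031 - W(-148) = -50031 - (-109 - 148) = -50031 - 1*(-257) = -50031 + 257 = -49774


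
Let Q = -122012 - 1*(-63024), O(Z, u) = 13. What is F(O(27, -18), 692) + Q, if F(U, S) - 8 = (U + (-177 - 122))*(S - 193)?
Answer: -201694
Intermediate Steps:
F(U, S) = 8 + (-299 + U)*(-193 + S) (F(U, S) = 8 + (U + (-177 - 122))*(S - 193) = 8 + (U - 299)*(-193 + S) = 8 + (-299 + U)*(-193 + S))
Q = -58988 (Q = -122012 + 63024 = -58988)
F(O(27, -18), 692) + Q = (57715 - 299*692 - 193*13 + 692*13) - 58988 = (57715 - 206908 - 2509 + 8996) - 58988 = -142706 - 58988 = -201694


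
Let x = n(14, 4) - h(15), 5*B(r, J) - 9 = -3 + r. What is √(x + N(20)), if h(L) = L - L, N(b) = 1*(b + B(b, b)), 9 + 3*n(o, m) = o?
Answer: √6045/15 ≈ 5.1833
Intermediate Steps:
B(r, J) = 6/5 + r/5 (B(r, J) = 9/5 + (-3 + r)/5 = 9/5 + (-⅗ + r/5) = 6/5 + r/5)
n(o, m) = -3 + o/3
N(b) = 6/5 + 6*b/5 (N(b) = 1*(b + (6/5 + b/5)) = 1*(6/5 + 6*b/5) = 6/5 + 6*b/5)
h(L) = 0
x = 5/3 (x = (-3 + (⅓)*14) - 1*0 = (-3 + 14/3) + 0 = 5/3 + 0 = 5/3 ≈ 1.6667)
√(x + N(20)) = √(5/3 + (6/5 + (6/5)*20)) = √(5/3 + (6/5 + 24)) = √(5/3 + 126/5) = √(403/15) = √6045/15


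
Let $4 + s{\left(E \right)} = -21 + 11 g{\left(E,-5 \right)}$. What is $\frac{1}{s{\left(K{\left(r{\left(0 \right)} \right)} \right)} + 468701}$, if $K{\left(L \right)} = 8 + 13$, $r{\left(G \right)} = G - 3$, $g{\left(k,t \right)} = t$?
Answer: $\frac{1}{468621} \approx 2.1339 \cdot 10^{-6}$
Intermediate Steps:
$r{\left(G \right)} = -3 + G$
$K{\left(L \right)} = 21$
$s{\left(E \right)} = -80$ ($s{\left(E \right)} = -4 + \left(-21 + 11 \left(-5\right)\right) = -4 - 76 = -80$)
$\frac{1}{s{\left(K{\left(r{\left(0 \right)} \right)} \right)} + 468701} = \frac{1}{-80 + 468701} = \frac{1}{468621}$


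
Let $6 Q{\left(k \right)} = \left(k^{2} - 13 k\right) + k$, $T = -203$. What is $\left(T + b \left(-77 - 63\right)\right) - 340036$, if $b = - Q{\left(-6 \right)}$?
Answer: $-337719$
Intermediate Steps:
$Q{\left(k \right)} = - 2 k + \frac{k^{2}}{6}$ ($Q{\left(k \right)} = \frac{\left(k^{2} - 13 k\right) + k}{6} = \frac{k^{2} - 12 k}{6} = - 2 k + \frac{k^{2}}{6}$)
$b = -18$ ($b = - \frac{\left(-6\right) \left(-12 - 6\right)}{6} = - \frac{\left(-6\right) \left(-18\right)}{6} = \left(-1\right) 18 = -18$)
$\left(T + b \left(-77 - 63\right)\right) - 340036 = \left(-203 - 18 \left(-77 - 63\right)\right) - 340036 = \left(-203 - -2520\right) - 340036 = \left(-203 + 2520\right) - 340036 = 2317 - 340036 = -337719$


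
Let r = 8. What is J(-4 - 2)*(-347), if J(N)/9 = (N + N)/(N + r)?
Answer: 18738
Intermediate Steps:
J(N) = 18*N/(8 + N) (J(N) = 9*((N + N)/(N + 8)) = 9*((2*N)/(8 + N)) = 9*(2*N/(8 + N)) = 18*N/(8 + N))
J(-4 - 2)*(-347) = (18*(-4 - 2)/(8 + (-4 - 2)))*(-347) = (18*(-6)/(8 - 6))*(-347) = (18*(-6)/2)*(-347) = (18*(-6)*(½))*(-347) = -54*(-347) = 18738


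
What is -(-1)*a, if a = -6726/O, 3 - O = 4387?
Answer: 3363/2192 ≈ 1.5342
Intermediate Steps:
O = -4384 (O = 3 - 1*4387 = 3 - 4387 = -4384)
a = 3363/2192 (a = -6726/(-4384) = -6726*(-1/4384) = 3363/2192 ≈ 1.5342)
-(-1)*a = -(-1)*3363/2192 = -1*(-3363/2192) = 3363/2192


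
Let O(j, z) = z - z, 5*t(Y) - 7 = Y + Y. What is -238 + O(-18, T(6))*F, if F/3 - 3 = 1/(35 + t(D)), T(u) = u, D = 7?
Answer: -238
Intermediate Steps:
t(Y) = 7/5 + 2*Y/5 (t(Y) = 7/5 + (Y + Y)/5 = 7/5 + (2*Y)/5 = 7/5 + 2*Y/5)
O(j, z) = 0
F = 1779/196 (F = 9 + 3/(35 + (7/5 + (⅖)*7)) = 9 + 3/(35 + (7/5 + 14/5)) = 9 + 3/(35 + 21/5) = 9 + 3/(196/5) = 9 + 3*(5/196) = 9 + 15/196 = 1779/196 ≈ 9.0765)
-238 + O(-18, T(6))*F = -238 + 0*(1779/196) = -238 + 0 = -238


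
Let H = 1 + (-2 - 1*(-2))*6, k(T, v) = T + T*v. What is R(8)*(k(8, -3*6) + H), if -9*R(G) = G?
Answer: 120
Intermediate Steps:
R(G) = -G/9
H = 1 (H = 1 + (-2 + 2)*6 = 1 + 0*6 = 1 + 0 = 1)
R(8)*(k(8, -3*6) + H) = (-⅑*8)*(8*(1 - 3*6) + 1) = -8*(8*(1 - 18) + 1)/9 = -8*(8*(-17) + 1)/9 = -8*(-136 + 1)/9 = -8/9*(-135) = 120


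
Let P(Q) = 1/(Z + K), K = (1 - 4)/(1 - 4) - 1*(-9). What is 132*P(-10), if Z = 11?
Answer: 44/7 ≈ 6.2857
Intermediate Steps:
K = 10 (K = -3/(-3) + 9 = -3*(-⅓) + 9 = 1 + 9 = 10)
P(Q) = 1/21 (P(Q) = 1/(11 + 10) = 1/21)
132*P(-10) = 132*(1/21) = 44/7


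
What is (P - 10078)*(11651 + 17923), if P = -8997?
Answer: -564124050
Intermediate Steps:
(P - 10078)*(11651 + 17923) = (-8997 - 10078)*(11651 + 17923) = -19075*29574 = -564124050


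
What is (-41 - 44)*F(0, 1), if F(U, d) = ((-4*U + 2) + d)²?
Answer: -765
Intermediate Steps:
F(U, d) = (2 + d - 4*U)² (F(U, d) = ((2 - 4*U) + d)² = (2 + d - 4*U)²)
(-41 - 44)*F(0, 1) = (-41 - 44)*(2 + 1 - 4*0)² = -85*(2 + 1 + 0)² = -85*3² = -85*9 = -765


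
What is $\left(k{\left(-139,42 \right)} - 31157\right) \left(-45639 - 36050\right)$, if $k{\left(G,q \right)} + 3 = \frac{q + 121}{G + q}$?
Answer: $\frac{246919951587}{97} \approx 2.5456 \cdot 10^{9}$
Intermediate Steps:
$k{\left(G,q \right)} = -3 + \frac{121 + q}{G + q}$ ($k{\left(G,q \right)} = -3 + \frac{q + 121}{G + q} = -3 + \frac{121 + q}{G + q}$)
$\left(k{\left(-139,42 \right)} - 31157\right) \left(-45639 - 36050\right) = \left(\frac{121 - -417 - 84}{-139 + 42} - 31157\right) \left(-45639 - 36050\right) = \left(\frac{121 + 417 - 84}{-97} - 31157\right) \left(-81689\right) = \left(\left(- \frac{1}{97}\right) 454 - 31157\right) \left(-81689\right) = \left(- \frac{454}{97} - 31157\right) \left(-81689\right) = \left(- \frac{3022683}{97}\right) \left(-81689\right) = \frac{246919951587}{97}$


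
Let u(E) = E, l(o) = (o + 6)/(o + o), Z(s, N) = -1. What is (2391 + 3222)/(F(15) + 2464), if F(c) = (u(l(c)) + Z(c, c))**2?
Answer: 561300/246409 ≈ 2.2779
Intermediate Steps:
l(o) = (6 + o)/(2*o) (l(o) = (6 + o)/((2*o)) = (6 + o)*(1/(2*o)) = (6 + o)/(2*o))
F(c) = (-1 + (6 + c)/(2*c))**2 (F(c) = ((6 + c)/(2*c) - 1)**2 = (-1 + (6 + c)/(2*c))**2)
(2391 + 3222)/(F(15) + 2464) = (2391 + 3222)/((1/4)*(-6 + 15)**2/15**2 + 2464) = 5613/((1/4)*(1/225)*9**2 + 2464) = 5613/((1/4)*(1/225)*81 + 2464) = 5613/(9/100 + 2464) = 5613/(246409/100) = 5613*(100/246409) = 561300/246409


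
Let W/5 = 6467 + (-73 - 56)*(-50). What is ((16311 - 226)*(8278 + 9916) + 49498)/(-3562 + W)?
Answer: 292699988/61023 ≈ 4796.6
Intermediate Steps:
W = 64585 (W = 5*(6467 + (-73 - 56)*(-50)) = 5*(6467 - 129*(-50)) = 5*(6467 + 6450) = 5*12917 = 64585)
((16311 - 226)*(8278 + 9916) + 49498)/(-3562 + W) = ((16311 - 226)*(8278 + 9916) + 49498)/(-3562 + 64585) = (16085*18194 + 49498)/61023 = (292650490 + 49498)*(1/61023) = 292699988*(1/61023) = 292699988/61023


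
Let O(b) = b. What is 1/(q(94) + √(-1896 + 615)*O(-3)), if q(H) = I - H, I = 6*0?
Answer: I/(-94*I + 3*√1281) ≈ -0.0046158 + 0.0052724*I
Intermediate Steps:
I = 0
q(H) = -H (q(H) = 0 - H = -H)
1/(q(94) + √(-1896 + 615)*O(-3)) = 1/(-1*94 + √(-1896 + 615)*(-3)) = 1/(-94 + √(-1281)*(-3)) = 1/(-94 + (I*√1281)*(-3)) = 1/(-94 - 3*I*√1281)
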